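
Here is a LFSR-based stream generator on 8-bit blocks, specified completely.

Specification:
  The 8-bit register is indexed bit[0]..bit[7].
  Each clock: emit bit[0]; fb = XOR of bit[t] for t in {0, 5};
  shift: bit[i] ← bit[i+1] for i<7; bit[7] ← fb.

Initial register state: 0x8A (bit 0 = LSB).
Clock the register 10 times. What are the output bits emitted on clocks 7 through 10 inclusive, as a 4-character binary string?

0101

reg_0 = 0x8A
clock 1: out=0, reg = 0x45
clock 2: out=1, reg = 0xA2
clock 3: out=0, reg = 0xD1
clock 4: out=1, reg = 0xE8
clock 5: out=0, reg = 0xF4
clock 6: out=0, reg = 0xFA
clock 7: out=0, reg = 0xFD
clock 8: out=1, reg = 0x7E
clock 9: out=0, reg = 0xBF
clock 10: out=1, reg = 0x5F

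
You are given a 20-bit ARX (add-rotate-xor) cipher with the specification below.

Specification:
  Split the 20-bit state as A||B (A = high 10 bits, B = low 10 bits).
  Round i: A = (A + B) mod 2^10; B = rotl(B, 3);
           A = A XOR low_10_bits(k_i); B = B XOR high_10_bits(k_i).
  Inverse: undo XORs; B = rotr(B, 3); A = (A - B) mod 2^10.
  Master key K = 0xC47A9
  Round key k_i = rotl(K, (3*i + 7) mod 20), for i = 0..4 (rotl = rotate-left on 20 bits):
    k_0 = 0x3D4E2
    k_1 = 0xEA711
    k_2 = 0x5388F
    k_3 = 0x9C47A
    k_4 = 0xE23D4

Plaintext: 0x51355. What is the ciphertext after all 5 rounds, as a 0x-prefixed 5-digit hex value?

0xE552A

s_0 = plaintext = 0x51355
s_1 = Round(s_0, k_0) = 0x1EE5B
s_2 = Round(s_1, k_1) = 0x71D75
s_3 = Round(s_2, k_2) = 0xECEE4
s_4 = Round(s_3, k_3) = 0xBB554
s_5 = Round(s_4, k_4) = 0xE552A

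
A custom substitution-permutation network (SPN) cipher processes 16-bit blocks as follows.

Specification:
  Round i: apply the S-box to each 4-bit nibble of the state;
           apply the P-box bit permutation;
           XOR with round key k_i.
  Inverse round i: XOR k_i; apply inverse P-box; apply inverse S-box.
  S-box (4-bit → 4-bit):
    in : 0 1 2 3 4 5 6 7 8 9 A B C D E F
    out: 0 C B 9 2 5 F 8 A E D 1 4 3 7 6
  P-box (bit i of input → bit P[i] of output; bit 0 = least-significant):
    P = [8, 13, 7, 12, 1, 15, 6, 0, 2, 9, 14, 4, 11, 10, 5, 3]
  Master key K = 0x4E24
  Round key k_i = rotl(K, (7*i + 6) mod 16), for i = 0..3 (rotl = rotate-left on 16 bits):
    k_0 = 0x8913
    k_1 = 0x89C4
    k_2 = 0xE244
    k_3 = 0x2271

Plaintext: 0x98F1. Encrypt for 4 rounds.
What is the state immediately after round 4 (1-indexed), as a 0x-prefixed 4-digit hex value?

0xB728

s_0 = plaintext = 0x98F1
s_1 = Round(s_0, k_0) = 0x1FEB
s_2 = Round(s_1, k_1) = 0x4AAE
s_3 = Round(s_2, k_2) = 0x8793
s_4 = Round(s_3, k_3) = 0xB728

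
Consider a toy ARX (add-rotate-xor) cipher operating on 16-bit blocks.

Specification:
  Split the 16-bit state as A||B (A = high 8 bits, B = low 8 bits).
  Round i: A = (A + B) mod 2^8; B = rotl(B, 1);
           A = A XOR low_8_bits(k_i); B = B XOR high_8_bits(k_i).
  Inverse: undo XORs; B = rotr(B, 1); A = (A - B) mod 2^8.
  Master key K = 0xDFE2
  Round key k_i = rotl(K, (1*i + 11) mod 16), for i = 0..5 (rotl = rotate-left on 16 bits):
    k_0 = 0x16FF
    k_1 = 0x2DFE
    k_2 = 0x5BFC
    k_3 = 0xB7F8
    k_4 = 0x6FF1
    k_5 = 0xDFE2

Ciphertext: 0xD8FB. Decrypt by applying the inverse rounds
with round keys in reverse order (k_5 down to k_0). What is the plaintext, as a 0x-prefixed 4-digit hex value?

0x5BBB

s_0 = ciphertext = 0xD8FB
s_1 = InvRound(s_0, k_5) = 0x2812
s_2 = InvRound(s_1, k_4) = 0x1BBE
s_3 = InvRound(s_2, k_3) = 0x5F84
s_4 = InvRound(s_3, k_2) = 0xB4EF
s_5 = InvRound(s_4, k_1) = 0xE961
s_6 = InvRound(s_5, k_0) = 0x5BBB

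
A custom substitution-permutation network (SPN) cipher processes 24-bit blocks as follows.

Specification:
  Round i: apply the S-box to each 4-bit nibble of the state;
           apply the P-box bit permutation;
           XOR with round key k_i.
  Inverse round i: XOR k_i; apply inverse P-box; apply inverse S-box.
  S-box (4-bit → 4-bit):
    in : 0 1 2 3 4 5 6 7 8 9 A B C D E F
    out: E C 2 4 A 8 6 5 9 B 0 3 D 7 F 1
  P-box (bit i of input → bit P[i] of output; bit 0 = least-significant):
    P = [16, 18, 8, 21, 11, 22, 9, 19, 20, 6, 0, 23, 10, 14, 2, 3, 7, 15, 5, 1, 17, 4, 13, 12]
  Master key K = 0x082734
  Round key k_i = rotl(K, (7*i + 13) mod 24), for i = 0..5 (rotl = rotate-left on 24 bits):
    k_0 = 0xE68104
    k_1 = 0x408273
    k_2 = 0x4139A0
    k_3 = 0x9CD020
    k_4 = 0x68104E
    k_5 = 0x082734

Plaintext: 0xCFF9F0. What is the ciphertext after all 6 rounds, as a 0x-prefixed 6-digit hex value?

s_0 = plaintext = 0xCFF9F0
s_1 = Round(s_0, k_0) = 0x50BCC4
s_2 = Round(s_1, k_1) = 0xFC5C50
s_3 = Round(s_2, k_2) = 0xFF380B
s_4 = Round(s_3, k_3) = 0x43D2A4
s_5 = Round(s_4, k_4) = 0x4C443A
s_6 = Round(s_5, k_5) = 0x8875CE

0x8875CE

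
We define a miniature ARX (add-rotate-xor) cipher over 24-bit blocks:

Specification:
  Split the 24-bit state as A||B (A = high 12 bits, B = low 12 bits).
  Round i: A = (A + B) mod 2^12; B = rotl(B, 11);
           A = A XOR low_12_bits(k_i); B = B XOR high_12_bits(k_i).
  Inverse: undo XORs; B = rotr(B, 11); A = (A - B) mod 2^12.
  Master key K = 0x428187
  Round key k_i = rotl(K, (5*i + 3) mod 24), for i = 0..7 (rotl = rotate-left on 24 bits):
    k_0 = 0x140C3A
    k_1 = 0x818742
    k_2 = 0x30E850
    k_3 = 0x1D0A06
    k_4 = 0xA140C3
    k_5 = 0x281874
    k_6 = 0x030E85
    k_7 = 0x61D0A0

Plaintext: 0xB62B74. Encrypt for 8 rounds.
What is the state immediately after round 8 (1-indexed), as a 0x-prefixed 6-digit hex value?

0xBE858B

s_0 = plaintext = 0xB62B74
s_1 = Round(s_0, k_0) = 0xAEC4FA
s_2 = Round(s_1, k_1) = 0x8A4A65
s_3 = Round(s_2, k_2) = 0xB59E3C
s_4 = Round(s_3, k_3) = 0x3936CE
s_5 = Round(s_4, k_4) = 0xAA2973
s_6 = Round(s_5, k_5) = 0xC61E38
s_7 = Round(s_6, k_6) = 0x41C72C
s_8 = Round(s_7, k_7) = 0xBE858B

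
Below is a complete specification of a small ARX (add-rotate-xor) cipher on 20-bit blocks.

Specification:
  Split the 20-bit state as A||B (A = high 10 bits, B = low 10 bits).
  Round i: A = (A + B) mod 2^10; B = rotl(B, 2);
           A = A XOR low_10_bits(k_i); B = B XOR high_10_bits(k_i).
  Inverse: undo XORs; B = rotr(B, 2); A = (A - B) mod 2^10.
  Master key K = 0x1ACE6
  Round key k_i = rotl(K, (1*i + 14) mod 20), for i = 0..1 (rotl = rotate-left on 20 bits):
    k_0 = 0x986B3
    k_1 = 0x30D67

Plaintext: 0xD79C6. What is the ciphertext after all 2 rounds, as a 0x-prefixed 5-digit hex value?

0x1A122

s_0 = plaintext = 0xD79C6
s_1 = Round(s_0, k_0) = 0xE5D78
s_2 = Round(s_1, k_1) = 0x1A122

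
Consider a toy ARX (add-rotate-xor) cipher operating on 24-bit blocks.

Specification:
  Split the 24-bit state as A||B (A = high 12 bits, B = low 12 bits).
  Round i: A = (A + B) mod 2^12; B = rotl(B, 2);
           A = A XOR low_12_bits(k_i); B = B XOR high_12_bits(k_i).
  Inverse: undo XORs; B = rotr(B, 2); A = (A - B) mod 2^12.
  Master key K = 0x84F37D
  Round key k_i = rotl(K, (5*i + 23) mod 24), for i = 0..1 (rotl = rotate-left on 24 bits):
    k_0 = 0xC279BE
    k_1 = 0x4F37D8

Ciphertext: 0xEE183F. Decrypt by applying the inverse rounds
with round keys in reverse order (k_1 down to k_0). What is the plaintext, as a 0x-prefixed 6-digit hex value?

0xBF33C5

s_0 = ciphertext = 0xEE183F
s_1 = InvRound(s_0, k_1) = 0x606333
s_2 = InvRound(s_1, k_0) = 0xBF33C5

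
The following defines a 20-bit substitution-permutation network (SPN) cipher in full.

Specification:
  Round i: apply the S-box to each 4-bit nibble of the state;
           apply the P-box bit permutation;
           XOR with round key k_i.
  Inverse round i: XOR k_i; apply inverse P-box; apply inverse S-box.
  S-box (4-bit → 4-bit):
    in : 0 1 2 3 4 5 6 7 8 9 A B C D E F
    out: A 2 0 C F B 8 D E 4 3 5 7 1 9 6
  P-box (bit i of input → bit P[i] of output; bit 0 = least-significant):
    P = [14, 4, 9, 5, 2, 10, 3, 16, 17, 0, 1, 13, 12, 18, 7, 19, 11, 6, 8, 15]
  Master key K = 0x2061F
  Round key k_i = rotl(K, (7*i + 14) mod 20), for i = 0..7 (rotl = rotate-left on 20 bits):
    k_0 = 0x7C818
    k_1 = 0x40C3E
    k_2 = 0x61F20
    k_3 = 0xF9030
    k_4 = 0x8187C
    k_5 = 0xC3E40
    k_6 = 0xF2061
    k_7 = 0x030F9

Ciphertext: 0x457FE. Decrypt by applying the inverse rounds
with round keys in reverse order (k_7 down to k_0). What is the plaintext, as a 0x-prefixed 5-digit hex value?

0xE512A

s_0 = ciphertext = 0x457FE
s_1 = InvRound(s_0, k_7) = 0x918AB
s_2 = InvRound(s_1, k_6) = 0xAC792
s_3 = InvRound(s_2, k_5) = 0x4C72A
s_4 = InvRound(s_3, k_4) = 0x459AC
s_5 = InvRound(s_4, k_3) = 0x73D7A
s_6 = InvRound(s_5, k_2) = 0x1233F
s_7 = InvRound(s_6, k_1) = 0xB1009
s_8 = InvRound(s_7, k_0) = 0xE512A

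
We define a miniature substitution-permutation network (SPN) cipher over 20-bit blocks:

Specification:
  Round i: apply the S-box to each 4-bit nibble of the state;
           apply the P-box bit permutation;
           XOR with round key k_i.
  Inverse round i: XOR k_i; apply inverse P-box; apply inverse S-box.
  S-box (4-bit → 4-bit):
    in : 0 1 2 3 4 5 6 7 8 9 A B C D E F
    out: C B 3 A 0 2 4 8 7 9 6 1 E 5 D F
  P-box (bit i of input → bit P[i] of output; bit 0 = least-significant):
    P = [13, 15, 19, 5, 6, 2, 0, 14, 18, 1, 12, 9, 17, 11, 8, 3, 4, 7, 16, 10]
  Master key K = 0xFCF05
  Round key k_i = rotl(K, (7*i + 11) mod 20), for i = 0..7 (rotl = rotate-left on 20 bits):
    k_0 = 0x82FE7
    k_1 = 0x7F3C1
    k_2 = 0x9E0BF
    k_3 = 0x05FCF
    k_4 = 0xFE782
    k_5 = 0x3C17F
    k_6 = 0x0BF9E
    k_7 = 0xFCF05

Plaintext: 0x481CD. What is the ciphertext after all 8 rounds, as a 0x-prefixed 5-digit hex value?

0xD506B

s_0 = plaintext = 0x481CD
s_1 = Round(s_0, k_0) = 0x644E0
s_2 = Round(s_1, k_1) = 0xEB3A0
s_3 = Round(s_2, k_2) = 0x2E688
s_4 = Round(s_3, k_3) = 0xAEE12
s_5 = Round(s_4, k_4) = 0x8144E
s_6 = Round(s_5, k_5) = 0x8E9C7
s_7 = Round(s_6, k_6) = 0x7FC23
s_8 = Round(s_7, k_7) = 0xD506B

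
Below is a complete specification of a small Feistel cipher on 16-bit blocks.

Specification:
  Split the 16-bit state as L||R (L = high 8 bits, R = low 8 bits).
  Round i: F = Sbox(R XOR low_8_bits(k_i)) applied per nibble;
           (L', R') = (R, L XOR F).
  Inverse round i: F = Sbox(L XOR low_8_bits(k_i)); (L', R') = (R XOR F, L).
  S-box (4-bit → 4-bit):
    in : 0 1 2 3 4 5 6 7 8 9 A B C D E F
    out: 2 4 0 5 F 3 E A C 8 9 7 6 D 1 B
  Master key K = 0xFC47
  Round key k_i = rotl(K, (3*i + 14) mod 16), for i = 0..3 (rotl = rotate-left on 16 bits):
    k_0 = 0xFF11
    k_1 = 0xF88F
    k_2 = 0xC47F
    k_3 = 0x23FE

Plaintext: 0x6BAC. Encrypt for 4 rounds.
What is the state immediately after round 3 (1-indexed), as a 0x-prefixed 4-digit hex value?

s_0 = plaintext = 0x6BAC
s_1 = Round(s_0, k_0) = 0xAC16
s_2 = Round(s_1, k_1) = 0x1624
s_3 = Round(s_2, k_2) = 0x2421
s_4 = Round(s_3, k_3) = 0x21FF

0x2421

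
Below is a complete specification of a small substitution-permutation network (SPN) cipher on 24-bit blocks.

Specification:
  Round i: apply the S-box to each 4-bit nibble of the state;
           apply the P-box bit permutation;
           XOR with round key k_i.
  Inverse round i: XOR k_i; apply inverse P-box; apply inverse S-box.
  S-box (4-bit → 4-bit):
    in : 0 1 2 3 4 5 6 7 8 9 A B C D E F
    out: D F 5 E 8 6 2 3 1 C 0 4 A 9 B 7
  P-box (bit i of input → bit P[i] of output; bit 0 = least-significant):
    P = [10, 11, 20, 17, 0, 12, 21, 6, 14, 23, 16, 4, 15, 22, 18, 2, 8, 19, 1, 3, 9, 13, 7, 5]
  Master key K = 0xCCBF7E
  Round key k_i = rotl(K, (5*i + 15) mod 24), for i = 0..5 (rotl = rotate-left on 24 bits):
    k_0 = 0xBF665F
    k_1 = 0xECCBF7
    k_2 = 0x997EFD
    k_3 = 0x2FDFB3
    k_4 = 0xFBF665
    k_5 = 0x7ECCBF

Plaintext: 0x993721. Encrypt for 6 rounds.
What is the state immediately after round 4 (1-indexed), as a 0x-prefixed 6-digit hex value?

0x41F66F

s_0 = plaintext = 0x993721
s_1 = Round(s_0, k_0) = 0x492AF0
s_2 = Round(s_1, k_1) = 0xDA5FDC
s_3 = Round(s_2, k_2) = 0x5E349C
s_4 = Round(s_3, k_3) = 0x41F66F
s_5 = Round(s_4, k_4) = 0x276B4F
s_6 = Round(s_5, k_5) = 0x27C37F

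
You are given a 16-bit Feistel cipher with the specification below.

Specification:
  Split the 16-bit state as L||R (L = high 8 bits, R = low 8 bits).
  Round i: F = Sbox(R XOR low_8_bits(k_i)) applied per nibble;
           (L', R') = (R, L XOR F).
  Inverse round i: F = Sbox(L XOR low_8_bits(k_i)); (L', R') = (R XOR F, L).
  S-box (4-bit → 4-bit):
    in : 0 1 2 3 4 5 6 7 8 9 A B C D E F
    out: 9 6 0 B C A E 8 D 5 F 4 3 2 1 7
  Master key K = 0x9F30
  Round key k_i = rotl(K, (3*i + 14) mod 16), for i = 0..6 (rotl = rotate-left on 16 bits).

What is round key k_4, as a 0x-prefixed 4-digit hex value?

0xC27C

K = 0x9F30
k_0 = rotl(K, (3*0+14) mod 16) = rotl(K, 14) = 0x27CC
k_1 = rotl(K, (3*1+14) mod 16) = rotl(K, 1) = 0x3E61
k_2 = rotl(K, (3*2+14) mod 16) = rotl(K, 4) = 0xF309
k_3 = rotl(K, (3*3+14) mod 16) = rotl(K, 7) = 0x984F
k_4 = rotl(K, (3*4+14) mod 16) = rotl(K, 10) = 0xC27C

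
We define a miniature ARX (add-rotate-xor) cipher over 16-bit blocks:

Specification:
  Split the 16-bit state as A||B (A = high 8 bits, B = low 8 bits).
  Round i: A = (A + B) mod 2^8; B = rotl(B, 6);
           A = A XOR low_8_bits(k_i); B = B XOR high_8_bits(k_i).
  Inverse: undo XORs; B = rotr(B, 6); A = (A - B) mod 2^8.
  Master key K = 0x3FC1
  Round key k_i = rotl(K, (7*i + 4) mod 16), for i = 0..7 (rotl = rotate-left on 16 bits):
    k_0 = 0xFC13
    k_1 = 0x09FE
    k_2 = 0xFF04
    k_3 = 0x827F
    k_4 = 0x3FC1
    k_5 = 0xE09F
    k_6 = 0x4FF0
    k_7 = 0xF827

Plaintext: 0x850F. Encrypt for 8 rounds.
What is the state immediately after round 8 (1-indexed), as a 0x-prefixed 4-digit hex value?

0xCEC8

s_0 = plaintext = 0x850F
s_1 = Round(s_0, k_0) = 0x873F
s_2 = Round(s_1, k_1) = 0x38C6
s_3 = Round(s_2, k_2) = 0xFA4E
s_4 = Round(s_3, k_3) = 0x3711
s_5 = Round(s_4, k_4) = 0x897B
s_6 = Round(s_5, k_5) = 0x9B3E
s_7 = Round(s_6, k_6) = 0x29C0
s_8 = Round(s_7, k_7) = 0xCEC8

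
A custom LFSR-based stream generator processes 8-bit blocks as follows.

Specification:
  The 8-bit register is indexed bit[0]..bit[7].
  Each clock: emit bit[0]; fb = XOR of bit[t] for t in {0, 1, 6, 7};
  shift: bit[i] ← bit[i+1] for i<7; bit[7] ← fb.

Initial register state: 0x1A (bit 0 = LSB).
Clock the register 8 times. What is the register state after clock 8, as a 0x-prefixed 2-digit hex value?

0x31

reg_0 = 0x1A
clock 1: out=0, reg = 0x8D
clock 2: out=1, reg = 0x46
clock 3: out=0, reg = 0x23
clock 4: out=1, reg = 0x11
clock 5: out=1, reg = 0x88
clock 6: out=0, reg = 0xC4
clock 7: out=0, reg = 0x62
clock 8: out=0, reg = 0x31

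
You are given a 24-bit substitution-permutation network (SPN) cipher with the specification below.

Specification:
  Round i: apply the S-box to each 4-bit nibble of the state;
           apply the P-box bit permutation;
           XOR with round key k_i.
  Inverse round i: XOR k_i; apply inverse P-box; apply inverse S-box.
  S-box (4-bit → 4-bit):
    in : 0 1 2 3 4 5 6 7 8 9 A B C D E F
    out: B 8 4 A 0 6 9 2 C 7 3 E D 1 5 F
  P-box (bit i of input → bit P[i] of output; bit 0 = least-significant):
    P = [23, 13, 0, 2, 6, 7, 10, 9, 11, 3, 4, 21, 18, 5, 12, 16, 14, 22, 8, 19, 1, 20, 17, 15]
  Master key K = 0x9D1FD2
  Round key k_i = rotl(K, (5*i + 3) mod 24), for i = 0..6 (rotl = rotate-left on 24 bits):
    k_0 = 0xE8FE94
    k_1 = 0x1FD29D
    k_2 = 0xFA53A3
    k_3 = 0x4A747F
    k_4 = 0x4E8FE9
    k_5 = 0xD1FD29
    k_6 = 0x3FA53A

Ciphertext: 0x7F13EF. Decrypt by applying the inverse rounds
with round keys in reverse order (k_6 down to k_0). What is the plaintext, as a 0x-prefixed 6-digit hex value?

s_0 = ciphertext = 0x7F13EF
s_1 = InvRound(s_0, k_6) = 0x1722FB
s_2 = InvRound(s_1, k_5) = 0xC9EEFD
s_3 = InvRound(s_2, k_4) = 0x2E6240
s_4 = InvRound(s_3, k_3) = 0xD79B88
s_5 = InvRound(s_4, k_2) = 0x660042
s_6 = InvRound(s_5, k_1) = 0x008B08
s_7 = InvRound(s_6, k_0) = 0x4F2B50

0x4F2B50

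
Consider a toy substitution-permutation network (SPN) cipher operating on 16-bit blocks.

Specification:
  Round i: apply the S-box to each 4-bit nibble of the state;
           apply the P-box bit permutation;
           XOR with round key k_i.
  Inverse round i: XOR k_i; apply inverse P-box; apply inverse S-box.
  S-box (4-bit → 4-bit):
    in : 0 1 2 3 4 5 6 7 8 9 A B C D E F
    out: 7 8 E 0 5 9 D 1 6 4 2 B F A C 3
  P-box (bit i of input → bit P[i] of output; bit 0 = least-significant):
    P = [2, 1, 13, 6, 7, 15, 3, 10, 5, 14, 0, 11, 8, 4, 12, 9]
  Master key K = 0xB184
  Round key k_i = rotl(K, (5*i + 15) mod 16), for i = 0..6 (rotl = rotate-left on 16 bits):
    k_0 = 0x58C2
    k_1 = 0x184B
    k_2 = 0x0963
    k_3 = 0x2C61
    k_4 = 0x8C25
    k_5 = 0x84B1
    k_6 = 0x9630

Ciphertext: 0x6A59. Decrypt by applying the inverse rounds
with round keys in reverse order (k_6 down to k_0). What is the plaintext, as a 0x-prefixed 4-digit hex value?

s_0 = ciphertext = 0x6A59
s_1 = InvRound(s_0, k_6) = 0x9C2E
s_2 = InvRound(s_1, k_5) = 0x8E4F
s_3 = InvRound(s_2, k_4) = 0x179D
s_4 = InvRound(s_3, k_3) = 0xC546
s_5 = InvRound(s_4, k_2) = 0x3CD7
s_6 = InvRound(s_5, k_1) = 0xA364
s_7 = InvRound(s_6, k_0) = 0x6BF0

0x6BF0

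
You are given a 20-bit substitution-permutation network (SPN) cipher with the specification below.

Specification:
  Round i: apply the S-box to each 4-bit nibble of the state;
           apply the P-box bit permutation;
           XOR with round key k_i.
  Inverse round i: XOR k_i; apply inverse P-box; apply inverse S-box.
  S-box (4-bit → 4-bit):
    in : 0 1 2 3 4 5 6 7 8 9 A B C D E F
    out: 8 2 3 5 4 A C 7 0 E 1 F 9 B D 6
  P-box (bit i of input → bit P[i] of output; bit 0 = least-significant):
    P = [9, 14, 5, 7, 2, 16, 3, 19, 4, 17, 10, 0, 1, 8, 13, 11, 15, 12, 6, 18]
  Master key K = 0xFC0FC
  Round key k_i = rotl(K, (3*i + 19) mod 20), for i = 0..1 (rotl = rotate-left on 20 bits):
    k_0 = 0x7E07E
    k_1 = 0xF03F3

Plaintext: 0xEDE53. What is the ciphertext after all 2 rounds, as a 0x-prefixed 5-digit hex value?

0x5ED73

s_0 = plaintext = 0xEDE53
s_1 = Round(s_0, k_0) = 0xA6F0D
s_2 = Round(s_1, k_1) = 0x5ED73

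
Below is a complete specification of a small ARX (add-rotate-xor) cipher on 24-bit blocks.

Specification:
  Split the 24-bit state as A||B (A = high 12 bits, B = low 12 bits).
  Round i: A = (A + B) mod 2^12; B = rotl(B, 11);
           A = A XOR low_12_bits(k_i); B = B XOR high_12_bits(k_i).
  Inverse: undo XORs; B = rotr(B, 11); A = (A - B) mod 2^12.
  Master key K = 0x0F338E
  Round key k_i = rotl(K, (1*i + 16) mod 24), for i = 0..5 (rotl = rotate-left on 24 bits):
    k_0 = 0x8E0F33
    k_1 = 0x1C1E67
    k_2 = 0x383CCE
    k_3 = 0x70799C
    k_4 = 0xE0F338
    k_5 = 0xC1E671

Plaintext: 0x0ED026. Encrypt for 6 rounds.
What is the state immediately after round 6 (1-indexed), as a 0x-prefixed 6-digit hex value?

0x8E9073

s_0 = plaintext = 0x0ED026
s_1 = Round(s_0, k_0) = 0xE208F3
s_2 = Round(s_1, k_1) = 0x974DB8
s_3 = Round(s_2, k_2) = 0xBE255F
s_4 = Round(s_3, k_3) = 0x8DDDA8
s_5 = Round(s_4, k_4) = 0x5BD8DB
s_6 = Round(s_5, k_5) = 0x8E9073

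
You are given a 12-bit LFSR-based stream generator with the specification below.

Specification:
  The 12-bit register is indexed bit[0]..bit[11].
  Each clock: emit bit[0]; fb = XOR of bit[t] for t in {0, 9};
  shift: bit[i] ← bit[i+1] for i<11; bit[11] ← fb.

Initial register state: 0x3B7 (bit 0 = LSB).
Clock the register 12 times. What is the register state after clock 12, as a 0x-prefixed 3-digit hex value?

0xF86

reg_0 = 0x3B7
clock 1: out=1, reg = 0x1DB
clock 2: out=1, reg = 0x8ED
clock 3: out=1, reg = 0xC76
clock 4: out=0, reg = 0x63B
clock 5: out=1, reg = 0x31D
clock 6: out=1, reg = 0x18E
clock 7: out=0, reg = 0x0C7
clock 8: out=1, reg = 0x863
clock 9: out=1, reg = 0xC31
clock 10: out=1, reg = 0xE18
clock 11: out=0, reg = 0xF0C
clock 12: out=0, reg = 0xF86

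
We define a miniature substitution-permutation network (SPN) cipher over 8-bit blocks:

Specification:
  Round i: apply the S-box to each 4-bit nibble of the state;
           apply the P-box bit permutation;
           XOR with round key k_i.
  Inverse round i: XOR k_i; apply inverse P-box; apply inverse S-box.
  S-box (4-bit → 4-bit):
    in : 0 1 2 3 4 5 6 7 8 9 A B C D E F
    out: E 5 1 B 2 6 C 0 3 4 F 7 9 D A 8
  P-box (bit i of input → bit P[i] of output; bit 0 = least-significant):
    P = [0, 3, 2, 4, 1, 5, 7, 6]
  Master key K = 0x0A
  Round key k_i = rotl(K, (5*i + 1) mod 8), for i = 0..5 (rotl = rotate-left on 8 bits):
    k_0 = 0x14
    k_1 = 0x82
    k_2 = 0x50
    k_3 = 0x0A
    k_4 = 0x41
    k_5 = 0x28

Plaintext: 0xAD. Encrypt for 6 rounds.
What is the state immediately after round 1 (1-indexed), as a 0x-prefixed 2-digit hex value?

0xE3

s_0 = plaintext = 0xAD
s_1 = Round(s_0, k_0) = 0xE3
s_2 = Round(s_1, k_1) = 0xFB
s_3 = Round(s_2, k_2) = 0x1D
s_4 = Round(s_3, k_3) = 0x9D
s_5 = Round(s_4, k_4) = 0xD4
s_6 = Round(s_5, k_5) = 0xE2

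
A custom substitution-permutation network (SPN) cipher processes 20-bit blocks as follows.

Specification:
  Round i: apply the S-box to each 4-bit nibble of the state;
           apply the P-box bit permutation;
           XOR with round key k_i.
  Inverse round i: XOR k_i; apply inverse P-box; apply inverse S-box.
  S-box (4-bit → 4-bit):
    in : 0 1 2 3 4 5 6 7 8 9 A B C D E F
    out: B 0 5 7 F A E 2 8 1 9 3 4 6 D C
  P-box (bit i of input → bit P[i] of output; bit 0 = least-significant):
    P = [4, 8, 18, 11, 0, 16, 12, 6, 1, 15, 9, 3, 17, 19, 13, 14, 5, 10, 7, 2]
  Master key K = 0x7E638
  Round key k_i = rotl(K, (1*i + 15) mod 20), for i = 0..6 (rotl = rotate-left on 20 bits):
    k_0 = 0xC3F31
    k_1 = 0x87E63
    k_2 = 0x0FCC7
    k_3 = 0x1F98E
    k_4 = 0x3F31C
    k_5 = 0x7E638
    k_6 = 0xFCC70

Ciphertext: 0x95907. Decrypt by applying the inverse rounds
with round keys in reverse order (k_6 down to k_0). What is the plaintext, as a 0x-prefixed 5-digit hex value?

s_0 = ciphertext = 0x95907
s_1 = InvRound(s_0, k_6) = 0x09BE3
s_2 = InvRound(s_1, k_5) = 0xDEA44
s_3 = InvRound(s_2, k_4) = 0x1B8F4
s_4 = InvRound(s_3, k_3) = 0x98A8B
s_5 = InvRound(s_4, k_2) = 0x56F61
s_6 = InvRound(s_5, k_1) = 0x179DD
s_7 = InvRound(s_6, k_0) = 0x45F5C

0x45F5C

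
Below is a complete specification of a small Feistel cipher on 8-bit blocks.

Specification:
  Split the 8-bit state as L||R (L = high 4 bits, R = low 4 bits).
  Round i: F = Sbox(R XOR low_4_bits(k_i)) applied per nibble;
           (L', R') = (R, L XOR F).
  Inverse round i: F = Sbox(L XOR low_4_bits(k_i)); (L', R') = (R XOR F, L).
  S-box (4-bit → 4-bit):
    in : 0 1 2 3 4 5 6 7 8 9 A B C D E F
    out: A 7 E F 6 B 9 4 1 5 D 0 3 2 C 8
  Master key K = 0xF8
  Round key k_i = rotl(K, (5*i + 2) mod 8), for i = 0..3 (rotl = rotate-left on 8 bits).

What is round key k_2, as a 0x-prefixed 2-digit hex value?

0x8F

K = 0xF8
k_0 = rotl(K, (5*0+2) mod 8) = rotl(K, 2) = 0xE3
k_1 = rotl(K, (5*1+2) mod 8) = rotl(K, 7) = 0x7C
k_2 = rotl(K, (5*2+2) mod 8) = rotl(K, 4) = 0x8F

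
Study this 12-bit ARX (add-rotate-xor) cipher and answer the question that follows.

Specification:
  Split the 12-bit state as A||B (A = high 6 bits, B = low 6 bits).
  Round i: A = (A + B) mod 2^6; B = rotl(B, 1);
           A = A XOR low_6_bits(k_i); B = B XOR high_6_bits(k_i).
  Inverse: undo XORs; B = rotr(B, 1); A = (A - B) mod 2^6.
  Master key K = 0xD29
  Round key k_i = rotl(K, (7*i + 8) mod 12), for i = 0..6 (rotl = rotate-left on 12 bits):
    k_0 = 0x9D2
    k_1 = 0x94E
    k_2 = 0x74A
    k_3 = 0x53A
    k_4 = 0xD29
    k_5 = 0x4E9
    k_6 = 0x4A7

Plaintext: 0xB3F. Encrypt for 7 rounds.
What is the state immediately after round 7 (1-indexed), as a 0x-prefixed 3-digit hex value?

s_0 = plaintext = 0xB3F
s_1 = Round(s_0, k_0) = 0xE58
s_2 = Round(s_1, k_1) = 0x7D5
s_3 = Round(s_2, k_2) = 0xFB7
s_4 = Round(s_3, k_3) = 0x3FB
s_5 = Round(s_4, k_4) = 0x8C3
s_6 = Round(s_5, k_5) = 0x3D5
s_7 = Round(s_6, k_6) = 0x0F8

0x0F8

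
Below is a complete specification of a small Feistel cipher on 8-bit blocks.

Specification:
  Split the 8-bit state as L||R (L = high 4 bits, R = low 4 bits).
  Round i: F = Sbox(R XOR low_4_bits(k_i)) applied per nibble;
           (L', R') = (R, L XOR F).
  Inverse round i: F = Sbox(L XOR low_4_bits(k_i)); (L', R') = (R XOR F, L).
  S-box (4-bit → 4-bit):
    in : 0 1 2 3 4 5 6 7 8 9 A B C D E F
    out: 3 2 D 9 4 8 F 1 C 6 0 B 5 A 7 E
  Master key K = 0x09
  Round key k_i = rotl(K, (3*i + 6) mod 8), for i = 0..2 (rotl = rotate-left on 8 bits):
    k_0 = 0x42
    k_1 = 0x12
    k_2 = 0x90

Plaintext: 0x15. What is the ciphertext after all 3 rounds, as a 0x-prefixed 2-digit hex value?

s_0 = plaintext = 0x15
s_1 = Round(s_0, k_0) = 0x50
s_2 = Round(s_1, k_1) = 0x08
s_3 = Round(s_2, k_2) = 0x8C

0x8C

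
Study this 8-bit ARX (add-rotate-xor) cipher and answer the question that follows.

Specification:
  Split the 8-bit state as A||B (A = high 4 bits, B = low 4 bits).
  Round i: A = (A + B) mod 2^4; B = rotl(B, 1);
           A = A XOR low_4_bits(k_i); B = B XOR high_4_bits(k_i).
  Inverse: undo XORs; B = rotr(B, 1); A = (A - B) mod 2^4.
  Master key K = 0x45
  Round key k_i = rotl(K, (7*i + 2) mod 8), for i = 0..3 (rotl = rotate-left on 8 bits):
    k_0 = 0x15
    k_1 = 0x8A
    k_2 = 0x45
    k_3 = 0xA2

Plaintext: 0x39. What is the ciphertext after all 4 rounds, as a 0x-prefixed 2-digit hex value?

0x71

s_0 = plaintext = 0x39
s_1 = Round(s_0, k_0) = 0x92
s_2 = Round(s_1, k_1) = 0x1C
s_3 = Round(s_2, k_2) = 0x8D
s_4 = Round(s_3, k_3) = 0x71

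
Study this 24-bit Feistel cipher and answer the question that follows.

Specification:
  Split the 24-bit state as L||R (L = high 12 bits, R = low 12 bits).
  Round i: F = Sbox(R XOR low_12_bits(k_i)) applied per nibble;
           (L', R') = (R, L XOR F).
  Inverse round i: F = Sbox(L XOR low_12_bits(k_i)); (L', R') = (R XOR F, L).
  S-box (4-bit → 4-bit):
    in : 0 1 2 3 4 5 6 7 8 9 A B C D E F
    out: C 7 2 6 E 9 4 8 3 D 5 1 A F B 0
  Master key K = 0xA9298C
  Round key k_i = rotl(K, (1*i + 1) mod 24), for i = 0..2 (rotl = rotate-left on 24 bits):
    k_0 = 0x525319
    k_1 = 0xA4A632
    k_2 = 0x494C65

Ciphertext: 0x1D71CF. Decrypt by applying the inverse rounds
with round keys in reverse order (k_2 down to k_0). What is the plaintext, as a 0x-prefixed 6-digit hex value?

s_0 = ciphertext = 0x1D71CF
s_1 = InvRound(s_0, k_2) = 0xEDD1D7
s_2 = InvRound(s_1, k_1) = 0x267EDD
s_3 = InvRound(s_2, k_0) = 0x956267

0x956267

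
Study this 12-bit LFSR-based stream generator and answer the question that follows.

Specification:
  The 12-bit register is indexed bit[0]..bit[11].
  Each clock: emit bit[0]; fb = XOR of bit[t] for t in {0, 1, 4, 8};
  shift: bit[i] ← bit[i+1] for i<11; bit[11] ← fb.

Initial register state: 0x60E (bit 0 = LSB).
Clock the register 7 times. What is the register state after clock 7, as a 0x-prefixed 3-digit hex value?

0x3EC

reg_0 = 0x60E
clock 1: out=0, reg = 0xB07
clock 2: out=1, reg = 0xD83
clock 3: out=1, reg = 0xEC1
clock 4: out=1, reg = 0xF60
clock 5: out=0, reg = 0xFB0
clock 6: out=0, reg = 0x7D8
clock 7: out=0, reg = 0x3EC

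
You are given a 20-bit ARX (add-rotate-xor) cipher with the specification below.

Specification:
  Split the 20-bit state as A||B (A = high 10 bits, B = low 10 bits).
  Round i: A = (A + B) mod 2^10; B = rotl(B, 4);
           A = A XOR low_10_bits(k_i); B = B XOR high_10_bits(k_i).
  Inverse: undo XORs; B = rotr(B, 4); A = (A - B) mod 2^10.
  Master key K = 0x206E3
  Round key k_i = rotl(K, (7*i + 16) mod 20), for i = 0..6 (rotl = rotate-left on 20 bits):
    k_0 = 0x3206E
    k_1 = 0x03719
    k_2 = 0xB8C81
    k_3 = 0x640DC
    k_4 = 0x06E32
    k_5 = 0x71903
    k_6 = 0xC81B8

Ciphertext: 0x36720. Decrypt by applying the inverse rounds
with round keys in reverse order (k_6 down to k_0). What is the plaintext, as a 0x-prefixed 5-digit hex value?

0xBCD01

s_0 = ciphertext = 0x36720
s_1 = InvRound(s_0, k_6) = 0x58400
s_2 = InvRound(s_1, k_5) = 0xB199C
s_3 = InvRound(s_2, k_4) = 0xC71D8
s_4 = InvRound(s_3, k_3) = 0x6F204
s_5 = InvRound(s_4, k_2) = 0xDBDCE
s_6 = InvRound(s_5, k_1) = 0xE68DC
s_7 = InvRound(s_6, k_0) = 0xBCD01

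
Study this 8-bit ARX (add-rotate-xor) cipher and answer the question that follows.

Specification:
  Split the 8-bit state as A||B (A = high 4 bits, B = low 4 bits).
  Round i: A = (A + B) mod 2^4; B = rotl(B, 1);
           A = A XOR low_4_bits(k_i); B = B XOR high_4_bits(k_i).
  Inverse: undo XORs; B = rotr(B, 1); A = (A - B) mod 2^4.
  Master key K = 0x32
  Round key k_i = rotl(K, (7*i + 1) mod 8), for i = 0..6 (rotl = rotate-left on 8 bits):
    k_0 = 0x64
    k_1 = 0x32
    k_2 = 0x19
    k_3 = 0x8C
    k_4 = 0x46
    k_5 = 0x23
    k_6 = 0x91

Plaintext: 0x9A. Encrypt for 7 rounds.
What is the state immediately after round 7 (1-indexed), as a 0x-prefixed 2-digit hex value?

s_0 = plaintext = 0x9A
s_1 = Round(s_0, k_0) = 0x73
s_2 = Round(s_1, k_1) = 0x85
s_3 = Round(s_2, k_2) = 0x4B
s_4 = Round(s_3, k_3) = 0x3F
s_5 = Round(s_4, k_4) = 0x4B
s_6 = Round(s_5, k_5) = 0xC5
s_7 = Round(s_6, k_6) = 0x03

0x03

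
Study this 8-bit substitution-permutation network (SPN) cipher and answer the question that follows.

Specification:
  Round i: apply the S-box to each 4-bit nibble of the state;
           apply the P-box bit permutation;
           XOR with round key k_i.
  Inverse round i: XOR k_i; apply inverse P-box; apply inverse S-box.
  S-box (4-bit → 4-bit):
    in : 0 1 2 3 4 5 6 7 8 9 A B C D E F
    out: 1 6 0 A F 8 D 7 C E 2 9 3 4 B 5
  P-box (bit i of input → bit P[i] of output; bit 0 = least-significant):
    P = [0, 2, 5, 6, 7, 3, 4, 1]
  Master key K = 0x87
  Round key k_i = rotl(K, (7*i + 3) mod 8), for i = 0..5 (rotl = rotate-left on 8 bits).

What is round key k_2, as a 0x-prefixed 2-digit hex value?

K = 0x87
k_0 = rotl(K, (7*0+3) mod 8) = rotl(K, 3) = 0x3C
k_1 = rotl(K, (7*1+3) mod 8) = rotl(K, 2) = 0x1E
k_2 = rotl(K, (7*2+3) mod 8) = rotl(K, 1) = 0x0F

0x0F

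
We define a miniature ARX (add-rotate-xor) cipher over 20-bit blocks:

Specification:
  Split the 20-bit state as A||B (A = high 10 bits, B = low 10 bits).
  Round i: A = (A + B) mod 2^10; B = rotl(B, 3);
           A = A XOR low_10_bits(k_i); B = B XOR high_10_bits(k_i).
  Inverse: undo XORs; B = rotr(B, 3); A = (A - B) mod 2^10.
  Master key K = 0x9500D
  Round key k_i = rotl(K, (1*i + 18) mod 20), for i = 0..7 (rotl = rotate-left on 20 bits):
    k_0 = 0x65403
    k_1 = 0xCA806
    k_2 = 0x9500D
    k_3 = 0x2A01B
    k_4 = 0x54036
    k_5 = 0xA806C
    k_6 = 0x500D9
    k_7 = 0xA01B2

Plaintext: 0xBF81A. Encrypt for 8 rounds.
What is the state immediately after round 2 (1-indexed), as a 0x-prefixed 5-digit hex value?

s_0 = plaintext = 0xBF81A
s_1 = Round(s_0, k_0) = 0xC6D45
s_2 = Round(s_1, k_1) = 0x19900
s_3 = Round(s_2, k_2) = 0x5AE56
s_4 = Round(s_3, k_3) = 0xF6A1C
s_5 = Round(s_4, k_4) = 0x701B4
s_6 = Round(s_5, k_5) = 0xC6303
s_7 = Round(s_6, k_6) = 0xB095E
s_8 = Round(s_7, k_7) = 0x64872

0x19900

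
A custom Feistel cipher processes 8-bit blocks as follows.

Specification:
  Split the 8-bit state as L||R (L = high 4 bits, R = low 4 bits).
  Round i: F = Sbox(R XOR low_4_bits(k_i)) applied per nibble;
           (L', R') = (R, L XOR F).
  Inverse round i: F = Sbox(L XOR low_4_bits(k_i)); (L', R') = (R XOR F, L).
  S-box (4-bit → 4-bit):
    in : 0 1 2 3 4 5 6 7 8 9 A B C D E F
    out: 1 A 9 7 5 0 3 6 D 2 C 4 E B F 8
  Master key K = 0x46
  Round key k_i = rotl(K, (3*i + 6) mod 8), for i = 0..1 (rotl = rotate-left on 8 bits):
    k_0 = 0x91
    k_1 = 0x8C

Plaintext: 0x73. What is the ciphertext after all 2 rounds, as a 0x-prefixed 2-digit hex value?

s_0 = plaintext = 0x73
s_1 = Round(s_0, k_0) = 0x3E
s_2 = Round(s_1, k_1) = 0xEA

0xEA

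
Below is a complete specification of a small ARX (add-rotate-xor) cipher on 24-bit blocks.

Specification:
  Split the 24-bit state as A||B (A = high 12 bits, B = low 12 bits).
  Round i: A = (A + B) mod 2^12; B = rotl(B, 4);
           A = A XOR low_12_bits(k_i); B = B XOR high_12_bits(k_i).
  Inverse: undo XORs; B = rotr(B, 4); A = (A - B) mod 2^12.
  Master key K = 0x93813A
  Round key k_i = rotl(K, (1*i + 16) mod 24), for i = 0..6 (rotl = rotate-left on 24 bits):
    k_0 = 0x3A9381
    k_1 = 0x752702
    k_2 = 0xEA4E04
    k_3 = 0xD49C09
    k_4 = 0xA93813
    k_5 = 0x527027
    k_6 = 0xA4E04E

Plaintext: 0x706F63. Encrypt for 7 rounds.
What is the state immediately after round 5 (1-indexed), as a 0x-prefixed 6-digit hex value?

0x76F4D3

s_0 = plaintext = 0x706F63
s_1 = Round(s_0, k_0) = 0x5E8596
s_2 = Round(s_1, k_1) = 0xC7CE37
s_3 = Round(s_2, k_2) = 0x4B7DDA
s_4 = Round(s_3, k_3) = 0xE980E4
s_5 = Round(s_4, k_4) = 0x76F4D3
s_6 = Round(s_5, k_5) = 0xC65813
s_7 = Round(s_6, k_6) = 0x436B76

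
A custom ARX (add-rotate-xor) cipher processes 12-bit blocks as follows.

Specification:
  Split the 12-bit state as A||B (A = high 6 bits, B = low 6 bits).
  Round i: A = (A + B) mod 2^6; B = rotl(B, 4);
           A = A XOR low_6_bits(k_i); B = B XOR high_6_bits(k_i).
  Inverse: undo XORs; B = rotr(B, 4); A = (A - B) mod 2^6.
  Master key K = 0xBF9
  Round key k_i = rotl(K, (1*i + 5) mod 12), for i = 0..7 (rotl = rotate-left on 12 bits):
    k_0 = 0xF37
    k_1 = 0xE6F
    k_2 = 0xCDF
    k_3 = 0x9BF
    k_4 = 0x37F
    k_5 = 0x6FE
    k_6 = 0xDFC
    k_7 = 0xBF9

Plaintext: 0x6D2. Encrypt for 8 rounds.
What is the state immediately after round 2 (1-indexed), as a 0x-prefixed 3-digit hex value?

0x77F

s_0 = plaintext = 0x6D2
s_1 = Round(s_0, k_0) = 0x698
s_2 = Round(s_1, k_1) = 0x77F
s_3 = Round(s_2, k_2) = 0x0CC
s_4 = Round(s_3, k_3) = 0xC25
s_5 = Round(s_4, k_4) = 0xA94
s_6 = Round(s_5, k_5) = 0x01E
s_7 = Round(s_6, k_6) = 0x890
s_8 = Round(s_7, k_7) = 0x2EB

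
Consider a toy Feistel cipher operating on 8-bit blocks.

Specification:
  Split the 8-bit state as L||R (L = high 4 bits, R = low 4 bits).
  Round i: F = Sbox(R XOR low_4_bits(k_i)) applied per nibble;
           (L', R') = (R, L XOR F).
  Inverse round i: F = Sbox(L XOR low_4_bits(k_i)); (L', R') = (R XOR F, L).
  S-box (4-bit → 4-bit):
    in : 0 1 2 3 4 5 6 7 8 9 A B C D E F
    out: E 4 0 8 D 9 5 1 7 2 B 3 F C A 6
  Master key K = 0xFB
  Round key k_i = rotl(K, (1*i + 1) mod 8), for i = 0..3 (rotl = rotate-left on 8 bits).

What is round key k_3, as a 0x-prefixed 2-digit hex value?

0xBF

K = 0xFB
k_0 = rotl(K, (1*0+1) mod 8) = rotl(K, 1) = 0xF7
k_1 = rotl(K, (1*1+1) mod 8) = rotl(K, 2) = 0xEF
k_2 = rotl(K, (1*2+1) mod 8) = rotl(K, 3) = 0xDF
k_3 = rotl(K, (1*3+1) mod 8) = rotl(K, 4) = 0xBF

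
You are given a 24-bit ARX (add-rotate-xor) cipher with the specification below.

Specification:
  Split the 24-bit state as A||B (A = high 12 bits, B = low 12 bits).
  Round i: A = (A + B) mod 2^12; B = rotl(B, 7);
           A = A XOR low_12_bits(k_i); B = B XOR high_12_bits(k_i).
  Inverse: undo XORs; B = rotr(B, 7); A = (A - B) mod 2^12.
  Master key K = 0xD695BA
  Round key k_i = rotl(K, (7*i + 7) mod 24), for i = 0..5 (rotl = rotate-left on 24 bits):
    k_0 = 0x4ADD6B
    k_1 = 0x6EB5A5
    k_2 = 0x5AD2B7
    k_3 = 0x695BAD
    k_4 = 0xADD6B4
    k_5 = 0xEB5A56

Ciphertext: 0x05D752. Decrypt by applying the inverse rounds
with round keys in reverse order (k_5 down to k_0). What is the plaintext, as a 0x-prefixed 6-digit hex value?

0x340C4C

s_0 = ciphertext = 0x05D752
s_1 = InvRound(s_0, k_5) = 0xD18CF3
s_2 = InvRound(s_1, k_4) = 0x5E05CC
s_3 = InvRound(s_2, k_3) = 0x327B26
s_4 = InvRound(s_3, k_2) = 0x01317D
s_5 = InvRound(s_4, k_1) = 0x2E72CF
s_6 = InvRound(s_5, k_0) = 0x340C4C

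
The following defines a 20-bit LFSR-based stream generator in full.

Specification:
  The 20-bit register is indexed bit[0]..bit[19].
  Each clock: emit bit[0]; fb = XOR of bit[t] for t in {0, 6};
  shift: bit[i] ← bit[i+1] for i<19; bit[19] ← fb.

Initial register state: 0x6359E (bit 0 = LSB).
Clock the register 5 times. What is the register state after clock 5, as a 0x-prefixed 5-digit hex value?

reg_0 = 0x6359E
clock 1: out=0, reg = 0x31ACF
clock 2: out=1, reg = 0x18D67
clock 3: out=1, reg = 0x0C6B3
clock 4: out=1, reg = 0x86359
clock 5: out=1, reg = 0x431AC

0x431AC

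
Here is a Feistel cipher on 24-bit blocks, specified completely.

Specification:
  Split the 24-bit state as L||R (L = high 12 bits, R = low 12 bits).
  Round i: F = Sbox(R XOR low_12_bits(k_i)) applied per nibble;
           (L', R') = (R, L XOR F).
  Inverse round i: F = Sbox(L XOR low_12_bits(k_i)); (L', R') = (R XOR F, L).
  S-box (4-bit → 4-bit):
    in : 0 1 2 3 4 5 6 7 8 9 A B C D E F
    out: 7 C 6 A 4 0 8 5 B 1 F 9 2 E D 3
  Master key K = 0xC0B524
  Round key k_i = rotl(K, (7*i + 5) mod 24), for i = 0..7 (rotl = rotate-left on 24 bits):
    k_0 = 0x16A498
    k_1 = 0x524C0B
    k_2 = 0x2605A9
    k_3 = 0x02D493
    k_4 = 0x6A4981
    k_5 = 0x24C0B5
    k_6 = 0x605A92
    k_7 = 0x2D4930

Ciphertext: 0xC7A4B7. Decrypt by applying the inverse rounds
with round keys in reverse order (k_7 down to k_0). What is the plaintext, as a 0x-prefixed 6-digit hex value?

s_0 = ciphertext = 0xC7A4B7
s_1 = InvRound(s_0, k_7) = 0x4F8C7A
s_2 = InvRound(s_1, k_6) = 0x1F54F8
s_3 = InvRound(s_2, k_5) = 0x8BF1F5
s_4 = InvRound(s_3, k_4) = 0xD588BF
s_5 = InvRound(s_4, k_3) = 0x996D58
s_6 = InvRound(s_5, k_2) = 0xFFB996
s_7 = InvRound(s_6, k_1) = 0x3A1FFB
s_8 = InvRound(s_7, k_0) = 0xA5A3A1

0xA5A3A1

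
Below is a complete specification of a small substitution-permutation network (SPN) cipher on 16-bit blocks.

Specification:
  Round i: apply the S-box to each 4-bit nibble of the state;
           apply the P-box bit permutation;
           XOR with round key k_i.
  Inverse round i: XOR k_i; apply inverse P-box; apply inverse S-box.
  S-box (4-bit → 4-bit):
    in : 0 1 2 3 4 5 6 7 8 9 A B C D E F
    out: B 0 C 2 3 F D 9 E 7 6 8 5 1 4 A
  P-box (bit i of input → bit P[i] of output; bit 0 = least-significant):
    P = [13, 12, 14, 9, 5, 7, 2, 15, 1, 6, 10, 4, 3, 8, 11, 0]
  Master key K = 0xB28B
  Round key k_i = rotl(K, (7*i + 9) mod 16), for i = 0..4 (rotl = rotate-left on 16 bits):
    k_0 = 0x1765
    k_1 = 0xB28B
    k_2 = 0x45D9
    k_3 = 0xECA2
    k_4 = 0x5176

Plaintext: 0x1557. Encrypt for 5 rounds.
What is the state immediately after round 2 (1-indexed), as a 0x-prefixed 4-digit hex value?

0xA22E

s_0 = plaintext = 0x1557
s_1 = Round(s_0, k_0) = 0xB193
s_2 = Round(s_1, k_1) = 0xA22E
s_3 = Round(s_2, k_2) = 0x88CD
s_4 = Round(s_3, k_3) = 0xC1D7
s_5 = Round(s_4, k_4) = 0x7B5E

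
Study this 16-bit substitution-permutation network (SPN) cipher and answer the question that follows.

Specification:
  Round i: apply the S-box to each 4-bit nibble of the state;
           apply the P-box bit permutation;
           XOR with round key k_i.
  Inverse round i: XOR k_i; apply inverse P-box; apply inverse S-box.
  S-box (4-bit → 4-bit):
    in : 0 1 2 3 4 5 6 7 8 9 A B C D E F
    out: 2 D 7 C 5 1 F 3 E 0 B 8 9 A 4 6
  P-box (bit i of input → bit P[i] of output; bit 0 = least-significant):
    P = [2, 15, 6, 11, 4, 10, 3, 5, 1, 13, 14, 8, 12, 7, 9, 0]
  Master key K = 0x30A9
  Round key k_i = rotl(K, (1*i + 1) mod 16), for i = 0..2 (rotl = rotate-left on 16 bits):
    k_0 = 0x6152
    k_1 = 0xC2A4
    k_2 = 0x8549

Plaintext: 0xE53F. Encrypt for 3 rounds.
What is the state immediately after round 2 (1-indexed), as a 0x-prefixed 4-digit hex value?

s_0 = plaintext = 0xE53F
s_1 = Round(s_0, k_0) = 0xE338
s_2 = Round(s_1, k_1) = 0x09CC
s_3 = Round(s_2, k_2) = 0x8DFD

0x09CC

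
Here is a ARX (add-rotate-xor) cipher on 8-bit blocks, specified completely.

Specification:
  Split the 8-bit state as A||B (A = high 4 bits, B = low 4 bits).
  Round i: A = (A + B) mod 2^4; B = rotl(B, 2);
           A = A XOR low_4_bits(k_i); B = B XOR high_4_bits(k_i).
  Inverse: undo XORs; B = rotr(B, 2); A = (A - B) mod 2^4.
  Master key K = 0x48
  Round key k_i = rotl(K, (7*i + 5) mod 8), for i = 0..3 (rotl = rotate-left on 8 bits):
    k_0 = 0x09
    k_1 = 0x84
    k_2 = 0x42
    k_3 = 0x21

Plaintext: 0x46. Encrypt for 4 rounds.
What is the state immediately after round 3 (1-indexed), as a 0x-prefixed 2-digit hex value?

0x4F

s_0 = plaintext = 0x46
s_1 = Round(s_0, k_0) = 0x39
s_2 = Round(s_1, k_1) = 0x8E
s_3 = Round(s_2, k_2) = 0x4F
s_4 = Round(s_3, k_3) = 0x2D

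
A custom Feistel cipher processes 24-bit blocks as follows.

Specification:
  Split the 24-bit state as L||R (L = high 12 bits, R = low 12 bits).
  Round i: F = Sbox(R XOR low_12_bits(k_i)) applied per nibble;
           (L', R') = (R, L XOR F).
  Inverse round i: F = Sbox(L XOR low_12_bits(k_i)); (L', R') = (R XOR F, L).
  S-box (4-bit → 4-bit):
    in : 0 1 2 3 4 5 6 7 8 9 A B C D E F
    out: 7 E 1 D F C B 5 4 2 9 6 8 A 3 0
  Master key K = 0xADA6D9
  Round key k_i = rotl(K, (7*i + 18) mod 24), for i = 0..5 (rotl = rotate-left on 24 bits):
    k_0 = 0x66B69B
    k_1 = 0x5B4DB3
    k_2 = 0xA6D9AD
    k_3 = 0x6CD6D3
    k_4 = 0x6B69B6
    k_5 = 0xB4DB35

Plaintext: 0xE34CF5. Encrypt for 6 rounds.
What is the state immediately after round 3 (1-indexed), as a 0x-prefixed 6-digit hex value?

s_0 = plaintext = 0xE34CF5
s_1 = Round(s_0, k_0) = 0xCF5787
s_2 = Round(s_1, k_1) = 0x78752A
s_3 = Round(s_2, k_2) = 0x52AFC2
s_4 = Round(s_3, k_3) = 0xFC27C4
s_5 = Round(s_4, k_4) = 0x7C4C93
s_6 = Round(s_5, k_5) = 0xC9325F

0x52AFC2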